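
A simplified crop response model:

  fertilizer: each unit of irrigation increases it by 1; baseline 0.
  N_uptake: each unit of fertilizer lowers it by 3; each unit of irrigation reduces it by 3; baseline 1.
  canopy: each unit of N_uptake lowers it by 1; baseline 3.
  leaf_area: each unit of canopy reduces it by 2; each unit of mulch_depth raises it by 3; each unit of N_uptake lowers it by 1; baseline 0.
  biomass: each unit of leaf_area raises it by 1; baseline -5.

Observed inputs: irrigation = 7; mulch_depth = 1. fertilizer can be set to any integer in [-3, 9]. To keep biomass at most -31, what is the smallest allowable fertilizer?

Intervening on fertilizer fixes its value directly, overriding its dependence on irrigation.
Substituting into the N_uptake equation gives N_uptake = -3*fertilizer - 20.
Substituting into the canopy equation gives canopy = 3*fertilizer + 23.
leaf_area becomes -3*fertilizer - 23.
biomass becomes -3*fertilizer - 28.
Require -3*fertilizer - 28 ≤ -31, so fertilizer ≥ 1.
The smallest integer in [-3, 9] satisfying this is 1.

fertilizer = 1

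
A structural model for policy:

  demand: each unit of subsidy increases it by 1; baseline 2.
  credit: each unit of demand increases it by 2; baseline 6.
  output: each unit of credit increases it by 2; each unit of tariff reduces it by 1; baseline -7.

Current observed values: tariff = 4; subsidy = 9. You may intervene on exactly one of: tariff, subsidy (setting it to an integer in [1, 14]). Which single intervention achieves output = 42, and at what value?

Intervening on tariff: with other inputs at their observed values, output = -tariff + 49. Solving for 42 gives tariff = 7, within [1, 14].
Intervening on subsidy: output = 4*subsidy + 9. Reaching 42 requires subsidy = 33/4, not an integer.

set tariff = 7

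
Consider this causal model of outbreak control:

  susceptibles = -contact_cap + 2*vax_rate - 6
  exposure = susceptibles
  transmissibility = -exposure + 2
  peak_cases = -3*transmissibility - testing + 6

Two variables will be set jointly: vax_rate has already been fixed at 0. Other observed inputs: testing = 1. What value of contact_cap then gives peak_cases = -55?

contact_cap = 12

With vax_rate held at 0:
Substituting into the susceptibles equation gives susceptibles = -contact_cap - 6.
Substituting into the exposure equation gives exposure = -contact_cap - 6.
Substituting into the transmissibility equation gives transmissibility = contact_cap + 8.
Substituting into the peak_cases equation gives peak_cases = -3*contact_cap - 19.
Solve -3*contact_cap - 19 = -55: contact_cap = (-55 + 19) / -3 = 12.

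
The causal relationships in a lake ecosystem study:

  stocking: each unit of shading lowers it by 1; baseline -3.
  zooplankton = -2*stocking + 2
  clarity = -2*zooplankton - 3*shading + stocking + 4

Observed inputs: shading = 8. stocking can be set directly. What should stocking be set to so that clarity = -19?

stocking = 1

Intervening on stocking fixes its value directly, overriding its dependence on shading.
Substituting into the clarity equation gives clarity = 5*stocking - 24.
Solve 5*stocking - 24 = -19: stocking = (-19 + 24) / 5 = 1.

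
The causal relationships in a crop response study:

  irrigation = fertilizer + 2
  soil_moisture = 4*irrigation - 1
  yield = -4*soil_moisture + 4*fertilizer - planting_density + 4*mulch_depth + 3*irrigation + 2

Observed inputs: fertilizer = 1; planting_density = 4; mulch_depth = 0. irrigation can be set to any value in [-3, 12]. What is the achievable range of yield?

Intervening on irrigation fixes its value directly, overriding its dependence on fertilizer.
Substituting into the yield equation gives yield = -13*irrigation + 6.
Linear in irrigation, so extremes are at the endpoints: irrigation = -3 gives yield = 45; irrigation = 12 gives yield = -150.

-150 to 45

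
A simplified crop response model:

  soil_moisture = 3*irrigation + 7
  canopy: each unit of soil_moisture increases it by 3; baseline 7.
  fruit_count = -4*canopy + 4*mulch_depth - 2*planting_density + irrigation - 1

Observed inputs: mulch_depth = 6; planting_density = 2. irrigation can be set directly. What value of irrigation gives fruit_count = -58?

irrigation = -1

Substituting into the canopy equation gives canopy = 9*irrigation + 28.
So fruit_count = -35*irrigation - 93.
Solve -35*irrigation - 93 = -58: irrigation = (-58 + 93) / -35 = -1.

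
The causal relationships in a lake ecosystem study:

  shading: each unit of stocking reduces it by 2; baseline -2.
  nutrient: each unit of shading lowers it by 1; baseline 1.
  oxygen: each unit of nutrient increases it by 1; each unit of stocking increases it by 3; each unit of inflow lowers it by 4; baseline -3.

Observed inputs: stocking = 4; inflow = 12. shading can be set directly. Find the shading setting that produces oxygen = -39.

Intervening on shading fixes its value directly, overriding its dependence on stocking.
Substituting into the oxygen equation gives oxygen = -shading - 38.
Solve -shading - 38 = -39: shading = (-39 + 38) / -1 = 1.

shading = 1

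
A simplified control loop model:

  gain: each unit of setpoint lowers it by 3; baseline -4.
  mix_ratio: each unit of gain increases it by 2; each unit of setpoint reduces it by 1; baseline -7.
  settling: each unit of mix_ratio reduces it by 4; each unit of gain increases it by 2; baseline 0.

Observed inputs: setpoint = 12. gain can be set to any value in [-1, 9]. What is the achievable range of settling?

Intervening on gain fixes its value directly, overriding its dependence on setpoint.
Substituting into the mix_ratio equation gives mix_ratio = 2*gain - 19.
Substituting into the settling equation gives settling = -6*gain + 76.
Linear in gain, so extremes are at the endpoints: gain = -1 gives settling = 82; gain = 9 gives settling = 22.

22 to 82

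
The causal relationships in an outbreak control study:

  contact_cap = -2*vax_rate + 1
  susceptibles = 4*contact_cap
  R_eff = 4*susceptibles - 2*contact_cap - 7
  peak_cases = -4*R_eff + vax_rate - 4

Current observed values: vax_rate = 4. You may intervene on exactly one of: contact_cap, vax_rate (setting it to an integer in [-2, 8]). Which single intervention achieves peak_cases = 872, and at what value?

set vax_rate = 8

Intervening on contact_cap: peak_cases = -56*contact_cap + 28. Reaching 872 requires contact_cap = -211/14, not an integer.
Intervening on vax_rate: with other inputs at their observed values, peak_cases = 113*vax_rate - 32. Solving for 872 gives vax_rate = 8, within [-2, 8].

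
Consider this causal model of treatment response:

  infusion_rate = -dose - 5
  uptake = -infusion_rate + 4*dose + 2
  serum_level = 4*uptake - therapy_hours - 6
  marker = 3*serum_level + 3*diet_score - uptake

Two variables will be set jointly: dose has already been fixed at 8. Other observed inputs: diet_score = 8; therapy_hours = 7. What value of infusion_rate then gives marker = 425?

infusion_rate = -6

With dose held at 8:
Intervening on infusion_rate fixes its value directly, overriding its dependence on dose.
Substituting into the uptake equation gives uptake = -infusion_rate + 34.
Substituting into the serum_level equation gives serum_level = -4*infusion_rate + 123.
Substituting into the marker equation gives marker = -11*infusion_rate + 359.
Solve -11*infusion_rate + 359 = 425: infusion_rate = (425 - 359) / -11 = -6.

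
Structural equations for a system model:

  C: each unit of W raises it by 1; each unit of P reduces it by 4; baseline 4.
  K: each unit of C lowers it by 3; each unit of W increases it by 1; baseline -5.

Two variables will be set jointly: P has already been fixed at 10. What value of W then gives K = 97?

With P held at 10:
Substituting into the C equation gives C = W - 36.
Substituting into the K equation gives K = -2*W + 103.
Solve -2*W + 103 = 97: W = (97 - 103) / -2 = 3.

W = 3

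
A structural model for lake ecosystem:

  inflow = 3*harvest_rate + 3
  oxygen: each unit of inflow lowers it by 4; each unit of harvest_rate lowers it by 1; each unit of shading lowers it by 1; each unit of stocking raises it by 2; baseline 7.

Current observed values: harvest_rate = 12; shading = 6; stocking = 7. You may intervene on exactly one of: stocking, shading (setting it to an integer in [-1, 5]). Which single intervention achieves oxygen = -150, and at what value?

Intervening on stocking: oxygen = 2*stocking - 167. Reaching -150 requires stocking = 17/2, not an integer.
Intervening on shading: with other inputs at their observed values, oxygen = -shading - 147. Solving for -150 gives shading = 3, within [-1, 5].

set shading = 3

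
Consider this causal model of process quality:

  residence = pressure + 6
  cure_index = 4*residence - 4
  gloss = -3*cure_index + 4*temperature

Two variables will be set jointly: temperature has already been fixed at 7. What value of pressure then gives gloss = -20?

With temperature held at 7:
Substituting into the cure_index equation gives cure_index = 4*pressure + 20.
So gloss = -12*pressure - 32.
Solve -12*pressure - 32 = -20: pressure = (-20 + 32) / -12 = -1.

pressure = -1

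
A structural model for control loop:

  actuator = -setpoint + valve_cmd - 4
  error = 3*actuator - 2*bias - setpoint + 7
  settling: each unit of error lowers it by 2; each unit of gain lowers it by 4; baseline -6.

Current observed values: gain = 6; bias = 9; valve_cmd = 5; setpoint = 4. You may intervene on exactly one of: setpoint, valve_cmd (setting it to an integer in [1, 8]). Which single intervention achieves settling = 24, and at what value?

set valve_cmd = 4

Intervening on setpoint: settling = 8*setpoint - 14. Reaching 24 requires setpoint = 19/4, not an integer.
Intervening on valve_cmd: with other inputs at their observed values, settling = -6*valve_cmd + 48. Solving for 24 gives valve_cmd = 4, within [1, 8].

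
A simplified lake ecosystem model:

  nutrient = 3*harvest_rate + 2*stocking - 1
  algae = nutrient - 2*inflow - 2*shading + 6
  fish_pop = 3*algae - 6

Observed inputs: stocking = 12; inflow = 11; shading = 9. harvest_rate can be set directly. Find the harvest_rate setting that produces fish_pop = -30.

harvest_rate = 1

Substituting into the nutrient equation gives nutrient = 3*harvest_rate + 23.
Substituting into the algae equation gives algae = 3*harvest_rate - 11.
Substituting into the fish_pop equation gives fish_pop = 9*harvest_rate - 39.
Solve 9*harvest_rate - 39 = -30: harvest_rate = (-30 + 39) / 9 = 1.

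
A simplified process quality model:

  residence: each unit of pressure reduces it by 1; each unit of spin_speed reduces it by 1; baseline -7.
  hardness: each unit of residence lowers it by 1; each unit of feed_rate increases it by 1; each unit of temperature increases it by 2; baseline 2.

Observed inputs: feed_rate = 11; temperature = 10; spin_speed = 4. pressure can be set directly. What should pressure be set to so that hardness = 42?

pressure = -2

Substituting into the residence equation gives residence = -pressure - 11.
Substituting into the hardness equation gives hardness = pressure + 44.
Solve pressure + 44 = 42: pressure = (42 - 44) / 1 = -2.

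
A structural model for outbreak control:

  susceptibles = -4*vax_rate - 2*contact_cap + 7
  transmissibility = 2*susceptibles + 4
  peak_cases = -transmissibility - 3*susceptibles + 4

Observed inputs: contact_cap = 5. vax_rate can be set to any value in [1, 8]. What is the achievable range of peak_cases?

Substituting into the susceptibles equation gives susceptibles = -4*vax_rate - 3.
Substituting into the transmissibility equation gives transmissibility = -8*vax_rate - 2.
peak_cases becomes 20*vax_rate + 15.
Linear in vax_rate, so extremes are at the endpoints: vax_rate = 1 gives peak_cases = 35; vax_rate = 8 gives peak_cases = 175.

35 to 175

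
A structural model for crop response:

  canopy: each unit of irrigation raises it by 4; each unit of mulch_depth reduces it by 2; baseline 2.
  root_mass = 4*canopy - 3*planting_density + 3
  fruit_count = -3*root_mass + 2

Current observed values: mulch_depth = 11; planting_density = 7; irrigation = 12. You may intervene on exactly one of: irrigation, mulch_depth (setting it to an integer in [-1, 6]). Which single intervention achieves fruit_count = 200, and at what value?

set irrigation = 2

Intervening on irrigation: with other inputs at their observed values, fruit_count = -48*irrigation + 296. Solving for 200 gives irrigation = 2, within [-1, 6].
Intervening on mulch_depth: fruit_count = 24*mulch_depth - 544. Reaching 200 requires mulch_depth = 31, outside [-1, 6].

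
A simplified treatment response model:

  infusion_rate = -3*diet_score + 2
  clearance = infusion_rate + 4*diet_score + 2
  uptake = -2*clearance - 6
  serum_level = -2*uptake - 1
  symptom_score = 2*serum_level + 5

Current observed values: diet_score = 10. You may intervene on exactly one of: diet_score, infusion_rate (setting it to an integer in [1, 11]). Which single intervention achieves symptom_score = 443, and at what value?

Intervening on diet_score: symptom_score = 8*diet_score + 59. Reaching 443 requires diet_score = 48, outside [1, 11].
Intervening on infusion_rate: with other inputs at their observed values, symptom_score = 8*infusion_rate + 363. Solving for 443 gives infusion_rate = 10, within [1, 11].

set infusion_rate = 10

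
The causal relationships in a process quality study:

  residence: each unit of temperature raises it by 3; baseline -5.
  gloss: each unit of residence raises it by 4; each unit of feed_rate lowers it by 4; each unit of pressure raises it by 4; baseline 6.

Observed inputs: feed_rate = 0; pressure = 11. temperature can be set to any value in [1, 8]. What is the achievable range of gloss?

Substituting into the gloss equation gives gloss = 12*temperature + 30.
Linear in temperature, so extremes are at the endpoints: temperature = 1 gives gloss = 42; temperature = 8 gives gloss = 126.

42 to 126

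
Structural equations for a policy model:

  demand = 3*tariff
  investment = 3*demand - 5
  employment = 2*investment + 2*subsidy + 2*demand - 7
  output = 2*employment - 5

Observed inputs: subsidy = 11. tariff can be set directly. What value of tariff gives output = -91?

tariff = -2

Substituting into the investment equation gives investment = 9*tariff - 5.
So employment = 24*tariff + 5.
Substituting into the output equation gives output = 48*tariff + 5.
Solve 48*tariff + 5 = -91: tariff = (-91 - 5) / 48 = -2.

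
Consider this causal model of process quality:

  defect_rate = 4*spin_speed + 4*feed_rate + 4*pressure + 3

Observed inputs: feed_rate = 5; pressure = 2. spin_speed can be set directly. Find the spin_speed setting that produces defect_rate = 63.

spin_speed = 8

Substituting into the defect_rate equation gives defect_rate = 4*spin_speed + 31.
Solve 4*spin_speed + 31 = 63: spin_speed = (63 - 31) / 4 = 8.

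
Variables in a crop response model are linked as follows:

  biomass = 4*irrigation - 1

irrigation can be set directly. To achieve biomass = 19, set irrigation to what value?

irrigation = 5

Solve 4*irrigation - 1 = 19: irrigation = (19 + 1) / 4 = 5.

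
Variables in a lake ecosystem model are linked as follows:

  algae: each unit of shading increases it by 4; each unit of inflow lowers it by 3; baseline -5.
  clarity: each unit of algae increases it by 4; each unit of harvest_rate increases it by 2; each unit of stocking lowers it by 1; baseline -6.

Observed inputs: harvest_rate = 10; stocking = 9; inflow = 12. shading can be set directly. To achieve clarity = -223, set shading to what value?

shading = -4

Substituting into the algae equation gives algae = 4*shading - 41.
This gives clarity = 16*shading - 159.
Solve 16*shading - 159 = -223: shading = (-223 + 159) / 16 = -4.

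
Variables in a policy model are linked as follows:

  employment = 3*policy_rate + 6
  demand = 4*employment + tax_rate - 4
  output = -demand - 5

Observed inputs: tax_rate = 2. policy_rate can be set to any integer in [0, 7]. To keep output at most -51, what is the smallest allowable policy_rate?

policy_rate = 2

Substituting into the demand equation gives demand = 12*policy_rate + 22.
output becomes -12*policy_rate - 27.
Require -12*policy_rate - 27 ≤ -51, so policy_rate ≥ 2.
The smallest integer in [0, 7] satisfying this is 2.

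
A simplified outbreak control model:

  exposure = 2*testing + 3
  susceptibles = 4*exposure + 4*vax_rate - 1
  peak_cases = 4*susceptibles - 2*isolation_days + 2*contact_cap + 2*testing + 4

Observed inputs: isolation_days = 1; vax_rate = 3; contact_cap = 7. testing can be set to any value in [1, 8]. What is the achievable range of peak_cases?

142 to 380

Substituting into the susceptibles equation gives susceptibles = 8*testing + 23.
peak_cases becomes 34*testing + 108.
Linear in testing, so extremes are at the endpoints: testing = 1 gives peak_cases = 142; testing = 8 gives peak_cases = 380.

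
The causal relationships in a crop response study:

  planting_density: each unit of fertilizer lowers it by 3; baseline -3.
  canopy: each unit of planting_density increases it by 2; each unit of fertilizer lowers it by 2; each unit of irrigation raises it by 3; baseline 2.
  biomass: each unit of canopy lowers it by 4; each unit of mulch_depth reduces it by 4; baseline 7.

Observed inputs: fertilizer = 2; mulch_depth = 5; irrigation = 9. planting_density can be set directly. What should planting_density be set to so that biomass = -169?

planting_density = 7

Intervening on planting_density fixes its value directly, overriding its dependence on fertilizer.
Substituting into the canopy equation gives canopy = 2*planting_density + 25.
Substituting into the biomass equation gives biomass = -8*planting_density - 113.
Solve -8*planting_density - 113 = -169: planting_density = (-169 + 113) / -8 = 7.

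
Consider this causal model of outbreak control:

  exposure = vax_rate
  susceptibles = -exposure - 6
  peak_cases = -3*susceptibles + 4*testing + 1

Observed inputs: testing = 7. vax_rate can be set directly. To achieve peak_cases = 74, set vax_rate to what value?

vax_rate = 9

Substituting into the susceptibles equation gives susceptibles = -vax_rate - 6.
Substituting into the peak_cases equation gives peak_cases = 3*vax_rate + 47.
Solve 3*vax_rate + 47 = 74: vax_rate = (74 - 47) / 3 = 9.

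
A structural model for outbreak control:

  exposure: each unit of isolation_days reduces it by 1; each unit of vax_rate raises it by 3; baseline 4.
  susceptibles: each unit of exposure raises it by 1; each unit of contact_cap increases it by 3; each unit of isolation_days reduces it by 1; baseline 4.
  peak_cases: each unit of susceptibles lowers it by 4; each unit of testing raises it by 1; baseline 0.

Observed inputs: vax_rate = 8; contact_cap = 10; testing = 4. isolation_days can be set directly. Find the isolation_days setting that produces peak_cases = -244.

isolation_days = 0

Substituting into the exposure equation gives exposure = -isolation_days + 28.
Substituting into the susceptibles equation gives susceptibles = -2*isolation_days + 62.
Substituting into the peak_cases equation gives peak_cases = 8*isolation_days - 244.
Solve 8*isolation_days - 244 = -244: isolation_days = (-244 + 244) / 8 = 0.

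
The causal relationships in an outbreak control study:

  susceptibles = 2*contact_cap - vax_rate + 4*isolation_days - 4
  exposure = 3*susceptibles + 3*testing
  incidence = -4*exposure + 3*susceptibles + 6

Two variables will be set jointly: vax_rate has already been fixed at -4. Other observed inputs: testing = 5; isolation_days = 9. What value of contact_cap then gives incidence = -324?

With vax_rate held at -4:
Substituting into the susceptibles equation gives susceptibles = 2*contact_cap + 36.
Substituting into the exposure equation gives exposure = 6*contact_cap + 123.
incidence becomes -18*contact_cap - 378.
Solve -18*contact_cap - 378 = -324: contact_cap = (-324 + 378) / -18 = -3.

contact_cap = -3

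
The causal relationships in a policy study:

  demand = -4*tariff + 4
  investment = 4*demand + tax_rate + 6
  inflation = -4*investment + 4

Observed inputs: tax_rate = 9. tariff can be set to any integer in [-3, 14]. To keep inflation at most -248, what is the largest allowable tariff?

Substituting into the investment equation gives investment = -16*tariff + 31.
Substituting into the inflation equation gives inflation = 64*tariff - 120.
Require 64*tariff - 120 ≤ -248, so tariff ≤ -2.
The largest integer in [-3, 14] satisfying this is -2.

tariff = -2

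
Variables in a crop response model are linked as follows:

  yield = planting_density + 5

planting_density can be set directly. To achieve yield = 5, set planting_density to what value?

Solve planting_density + 5 = 5: planting_density = (5 - 5) / 1 = 0.

planting_density = 0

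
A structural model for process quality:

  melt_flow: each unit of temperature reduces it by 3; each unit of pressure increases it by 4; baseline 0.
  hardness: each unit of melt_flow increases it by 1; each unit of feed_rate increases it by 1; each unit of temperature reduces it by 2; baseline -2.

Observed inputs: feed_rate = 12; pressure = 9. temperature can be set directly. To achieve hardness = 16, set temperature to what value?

Substituting into the melt_flow equation gives melt_flow = -3*temperature + 36.
So hardness = -5*temperature + 46.
Solve -5*temperature + 46 = 16: temperature = (16 - 46) / -5 = 6.

temperature = 6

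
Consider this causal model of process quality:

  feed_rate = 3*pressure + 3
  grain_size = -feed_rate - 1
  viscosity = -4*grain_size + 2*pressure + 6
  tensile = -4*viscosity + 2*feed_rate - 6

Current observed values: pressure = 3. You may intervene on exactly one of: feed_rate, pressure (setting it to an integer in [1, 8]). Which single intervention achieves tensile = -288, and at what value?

Intervening on feed_rate: tensile = -14*feed_rate - 70. Reaching -288 requires feed_rate = 109/7, not an integer.
Intervening on pressure: with other inputs at their observed values, tensile = -50*pressure - 88. Solving for -288 gives pressure = 4, within [1, 8].

set pressure = 4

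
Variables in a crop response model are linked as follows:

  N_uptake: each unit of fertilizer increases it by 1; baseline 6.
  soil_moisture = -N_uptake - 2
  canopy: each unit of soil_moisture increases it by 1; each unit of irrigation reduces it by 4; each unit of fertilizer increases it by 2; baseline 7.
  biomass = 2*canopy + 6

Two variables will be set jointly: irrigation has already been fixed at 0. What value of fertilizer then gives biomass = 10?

With irrigation held at 0:
Substituting into the soil_moisture equation gives soil_moisture = -fertilizer - 8.
So canopy = fertilizer - 1.
Substituting into the biomass equation gives biomass = 2*fertilizer + 4.
Solve 2*fertilizer + 4 = 10: fertilizer = (10 - 4) / 2 = 3.

fertilizer = 3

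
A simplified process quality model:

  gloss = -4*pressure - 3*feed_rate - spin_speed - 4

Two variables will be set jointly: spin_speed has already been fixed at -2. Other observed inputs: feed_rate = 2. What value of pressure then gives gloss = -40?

pressure = 8

With spin_speed held at -2:
Substituting into the gloss equation gives gloss = -4*pressure - 8.
Solve -4*pressure - 8 = -40: pressure = (-40 + 8) / -4 = 8.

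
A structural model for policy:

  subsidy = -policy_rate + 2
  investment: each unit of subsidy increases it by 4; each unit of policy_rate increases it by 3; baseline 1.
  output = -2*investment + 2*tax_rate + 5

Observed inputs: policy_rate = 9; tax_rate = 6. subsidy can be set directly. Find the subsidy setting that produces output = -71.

subsidy = 4

Intervening on subsidy fixes its value directly, overriding its dependence on policy_rate.
Substituting into the investment equation gives investment = 4*subsidy + 28.
output becomes -8*subsidy - 39.
Solve -8*subsidy - 39 = -71: subsidy = (-71 + 39) / -8 = 4.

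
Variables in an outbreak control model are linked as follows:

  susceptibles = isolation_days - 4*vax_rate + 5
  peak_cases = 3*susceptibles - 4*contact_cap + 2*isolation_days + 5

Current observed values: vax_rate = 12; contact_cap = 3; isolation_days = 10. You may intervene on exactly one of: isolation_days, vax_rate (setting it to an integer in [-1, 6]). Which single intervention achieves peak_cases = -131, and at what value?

Intervening on isolation_days: with other inputs at their observed values, peak_cases = 5*isolation_days - 136. Solving for -131 gives isolation_days = 1, within [-1, 6].
Intervening on vax_rate: peak_cases = -12*vax_rate + 58. Reaching -131 requires vax_rate = 63/4, not an integer.

set isolation_days = 1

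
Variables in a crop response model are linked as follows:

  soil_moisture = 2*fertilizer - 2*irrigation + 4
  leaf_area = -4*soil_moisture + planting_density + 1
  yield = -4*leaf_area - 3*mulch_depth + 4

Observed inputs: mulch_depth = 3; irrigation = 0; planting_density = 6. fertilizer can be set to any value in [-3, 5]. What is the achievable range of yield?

Substituting into the soil_moisture equation gives soil_moisture = 2*fertilizer + 4.
Substituting into the leaf_area equation gives leaf_area = -8*fertilizer - 9.
This gives yield = 32*fertilizer + 31.
Linear in fertilizer, so extremes are at the endpoints: fertilizer = -3 gives yield = -65; fertilizer = 5 gives yield = 191.

-65 to 191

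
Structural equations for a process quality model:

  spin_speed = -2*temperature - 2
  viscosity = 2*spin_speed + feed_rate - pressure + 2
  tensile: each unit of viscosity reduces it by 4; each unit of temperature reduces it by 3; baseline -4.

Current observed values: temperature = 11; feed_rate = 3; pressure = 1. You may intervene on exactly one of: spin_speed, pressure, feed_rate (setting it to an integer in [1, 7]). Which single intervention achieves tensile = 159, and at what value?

set pressure = 6

Intervening on spin_speed: tensile = -8*spin_speed - 53. Reaching 159 requires spin_speed = -53/2, not an integer.
Intervening on pressure: with other inputs at their observed values, tensile = 4*pressure + 135. Solving for 159 gives pressure = 6, within [1, 7].
Intervening on feed_rate: tensile = -4*feed_rate + 151. Reaching 159 requires feed_rate = -2, outside [1, 7].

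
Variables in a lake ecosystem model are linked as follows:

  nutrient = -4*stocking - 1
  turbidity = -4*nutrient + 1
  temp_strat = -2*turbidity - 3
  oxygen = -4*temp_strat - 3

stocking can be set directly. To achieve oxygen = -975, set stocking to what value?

Substituting into the turbidity equation gives turbidity = 16*stocking + 5.
temp_strat becomes -32*stocking - 13.
Substituting into the oxygen equation gives oxygen = 128*stocking + 49.
Solve 128*stocking + 49 = -975: stocking = (-975 - 49) / 128 = -8.

stocking = -8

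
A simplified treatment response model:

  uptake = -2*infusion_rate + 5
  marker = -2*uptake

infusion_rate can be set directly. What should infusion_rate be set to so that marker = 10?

Substituting into the marker equation gives marker = 4*infusion_rate - 10.
Solve 4*infusion_rate - 10 = 10: infusion_rate = (10 + 10) / 4 = 5.

infusion_rate = 5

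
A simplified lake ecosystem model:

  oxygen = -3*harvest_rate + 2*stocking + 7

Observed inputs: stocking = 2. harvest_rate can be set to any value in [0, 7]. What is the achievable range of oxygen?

Substituting into the oxygen equation gives oxygen = -3*harvest_rate + 11.
Linear in harvest_rate, so extremes are at the endpoints: harvest_rate = 0 gives oxygen = 11; harvest_rate = 7 gives oxygen = -10.

-10 to 11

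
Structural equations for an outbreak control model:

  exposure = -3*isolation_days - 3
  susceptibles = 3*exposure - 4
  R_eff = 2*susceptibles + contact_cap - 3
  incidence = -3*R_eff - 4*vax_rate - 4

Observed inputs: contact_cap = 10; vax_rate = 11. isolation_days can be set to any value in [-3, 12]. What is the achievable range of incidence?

-153 to 657

Substituting into the susceptibles equation gives susceptibles = -9*isolation_days - 13.
Substituting into the R_eff equation gives R_eff = -18*isolation_days - 19.
This gives incidence = 54*isolation_days + 9.
Linear in isolation_days, so extremes are at the endpoints: isolation_days = -3 gives incidence = -153; isolation_days = 12 gives incidence = 657.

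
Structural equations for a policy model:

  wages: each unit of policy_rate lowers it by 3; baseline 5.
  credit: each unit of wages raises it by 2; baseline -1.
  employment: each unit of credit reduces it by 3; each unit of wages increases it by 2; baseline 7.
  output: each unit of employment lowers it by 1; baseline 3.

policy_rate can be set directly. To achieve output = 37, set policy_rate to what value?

Substituting into the credit equation gives credit = -6*policy_rate + 9.
This gives employment = 12*policy_rate - 10.
Substituting into the output equation gives output = -12*policy_rate + 13.
Solve -12*policy_rate + 13 = 37: policy_rate = (37 - 13) / -12 = -2.

policy_rate = -2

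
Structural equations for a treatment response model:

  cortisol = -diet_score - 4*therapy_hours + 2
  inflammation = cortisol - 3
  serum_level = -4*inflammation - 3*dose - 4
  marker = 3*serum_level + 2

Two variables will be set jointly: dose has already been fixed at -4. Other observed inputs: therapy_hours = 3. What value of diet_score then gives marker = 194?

With dose held at -4:
Substituting into the cortisol equation gives cortisol = -diet_score - 10.
Substituting into the inflammation equation gives inflammation = -diet_score - 13.
Substituting into the serum_level equation gives serum_level = 4*diet_score + 60.
Substituting into the marker equation gives marker = 12*diet_score + 182.
Solve 12*diet_score + 182 = 194: diet_score = (194 - 182) / 12 = 1.

diet_score = 1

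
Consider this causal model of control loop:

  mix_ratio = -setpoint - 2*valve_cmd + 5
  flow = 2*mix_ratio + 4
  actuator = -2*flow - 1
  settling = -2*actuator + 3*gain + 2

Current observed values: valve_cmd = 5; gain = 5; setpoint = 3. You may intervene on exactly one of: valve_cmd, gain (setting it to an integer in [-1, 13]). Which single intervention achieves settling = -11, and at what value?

set gain = 11

Intervening on valve_cmd: settling = -16*valve_cmd + 51. Reaching -11 requires valve_cmd = 31/8, not an integer.
Intervening on gain: with other inputs at their observed values, settling = 3*gain - 44. Solving for -11 gives gain = 11, within [-1, 13].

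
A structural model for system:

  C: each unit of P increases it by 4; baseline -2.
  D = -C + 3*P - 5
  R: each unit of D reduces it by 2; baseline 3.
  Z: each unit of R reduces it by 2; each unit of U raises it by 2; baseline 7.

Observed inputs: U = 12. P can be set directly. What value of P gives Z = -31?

Substituting into the D equation gives D = -P - 3.
Substituting into the R equation gives R = 2*P + 9.
Substituting into the Z equation gives Z = -4*P + 13.
Solve -4*P + 13 = -31: P = (-31 - 13) / -4 = 11.

P = 11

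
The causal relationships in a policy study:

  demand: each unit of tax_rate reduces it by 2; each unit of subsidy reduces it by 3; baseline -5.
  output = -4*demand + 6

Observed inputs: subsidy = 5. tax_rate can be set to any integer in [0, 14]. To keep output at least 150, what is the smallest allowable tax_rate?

Substituting into the demand equation gives demand = -2*tax_rate - 20.
output becomes 8*tax_rate + 86.
Require 8*tax_rate + 86 ≥ 150, so tax_rate ≥ 8.
The smallest integer in [0, 14] satisfying this is 8.

tax_rate = 8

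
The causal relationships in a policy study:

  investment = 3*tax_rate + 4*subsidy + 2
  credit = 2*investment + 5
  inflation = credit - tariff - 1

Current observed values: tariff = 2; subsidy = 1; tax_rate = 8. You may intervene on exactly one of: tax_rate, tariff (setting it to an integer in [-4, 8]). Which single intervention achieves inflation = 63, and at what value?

Intervening on tax_rate: inflation = 6*tax_rate + 14. Reaching 63 requires tax_rate = 49/6, not an integer.
Intervening on tariff: with other inputs at their observed values, inflation = -tariff + 64. Solving for 63 gives tariff = 1, within [-4, 8].

set tariff = 1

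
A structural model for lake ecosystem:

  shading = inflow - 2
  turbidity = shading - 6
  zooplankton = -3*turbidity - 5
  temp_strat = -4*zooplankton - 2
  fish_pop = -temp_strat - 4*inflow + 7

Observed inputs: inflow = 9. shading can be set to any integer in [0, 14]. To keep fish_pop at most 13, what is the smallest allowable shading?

shading = 1

Intervening on shading fixes its value directly, overriding its dependence on inflow.
Substituting into the zooplankton equation gives zooplankton = -3*shading + 13.
Substituting into the temp_strat equation gives temp_strat = 12*shading - 54.
Substituting into the fish_pop equation gives fish_pop = -12*shading + 25.
Require -12*shading + 25 ≤ 13, so shading ≥ 1.
The smallest integer in [0, 14] satisfying this is 1.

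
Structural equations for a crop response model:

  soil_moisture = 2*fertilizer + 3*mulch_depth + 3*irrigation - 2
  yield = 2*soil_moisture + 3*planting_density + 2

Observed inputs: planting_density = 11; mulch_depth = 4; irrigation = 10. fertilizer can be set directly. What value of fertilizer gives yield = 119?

Substituting into the soil_moisture equation gives soil_moisture = 2*fertilizer + 40.
Substituting into the yield equation gives yield = 4*fertilizer + 115.
Solve 4*fertilizer + 115 = 119: fertilizer = (119 - 115) / 4 = 1.

fertilizer = 1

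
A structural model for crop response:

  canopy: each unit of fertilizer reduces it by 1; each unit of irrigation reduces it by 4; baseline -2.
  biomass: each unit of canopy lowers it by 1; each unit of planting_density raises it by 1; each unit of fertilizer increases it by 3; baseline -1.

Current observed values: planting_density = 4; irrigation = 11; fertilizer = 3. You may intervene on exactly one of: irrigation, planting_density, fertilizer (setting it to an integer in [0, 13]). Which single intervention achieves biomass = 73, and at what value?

set fertilizer = 6

Intervening on irrigation: biomass = 4*irrigation + 17. Reaching 73 requires irrigation = 14, outside [0, 13].
Intervening on planting_density: biomass = planting_density + 57. Reaching 73 requires planting_density = 16, outside [0, 13].
Intervening on fertilizer: with other inputs at their observed values, biomass = 4*fertilizer + 49. Solving for 73 gives fertilizer = 6, within [0, 13].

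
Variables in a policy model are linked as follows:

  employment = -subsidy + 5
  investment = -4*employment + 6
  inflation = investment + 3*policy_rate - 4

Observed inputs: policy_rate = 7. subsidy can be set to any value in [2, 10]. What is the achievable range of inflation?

Substituting into the investment equation gives investment = 4*subsidy - 14.
Substituting into the inflation equation gives inflation = 4*subsidy + 3.
Linear in subsidy, so extremes are at the endpoints: subsidy = 2 gives inflation = 11; subsidy = 10 gives inflation = 43.

11 to 43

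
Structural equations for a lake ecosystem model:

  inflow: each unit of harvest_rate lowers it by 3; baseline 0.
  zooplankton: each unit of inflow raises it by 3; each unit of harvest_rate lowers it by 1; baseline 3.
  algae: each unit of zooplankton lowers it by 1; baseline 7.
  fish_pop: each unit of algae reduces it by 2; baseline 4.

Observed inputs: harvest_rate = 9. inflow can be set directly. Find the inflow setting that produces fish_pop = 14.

Intervening on inflow fixes its value directly, overriding its dependence on harvest_rate.
Substituting into the zooplankton equation gives zooplankton = 3*inflow - 6.
So algae = -3*inflow + 13.
Substituting into the fish_pop equation gives fish_pop = 6*inflow - 22.
Solve 6*inflow - 22 = 14: inflow = (14 + 22) / 6 = 6.

inflow = 6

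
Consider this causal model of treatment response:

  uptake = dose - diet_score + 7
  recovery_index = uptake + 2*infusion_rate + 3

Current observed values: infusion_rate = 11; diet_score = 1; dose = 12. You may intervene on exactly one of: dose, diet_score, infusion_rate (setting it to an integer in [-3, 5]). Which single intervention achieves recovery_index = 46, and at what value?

set diet_score = -2

Intervening on dose: recovery_index = dose + 31. Reaching 46 requires dose = 15, outside [-3, 5].
Intervening on diet_score: with other inputs at their observed values, recovery_index = -diet_score + 44. Solving for 46 gives diet_score = -2, within [-3, 5].
Intervening on infusion_rate: recovery_index = 2*infusion_rate + 21. Reaching 46 requires infusion_rate = 25/2, not an integer.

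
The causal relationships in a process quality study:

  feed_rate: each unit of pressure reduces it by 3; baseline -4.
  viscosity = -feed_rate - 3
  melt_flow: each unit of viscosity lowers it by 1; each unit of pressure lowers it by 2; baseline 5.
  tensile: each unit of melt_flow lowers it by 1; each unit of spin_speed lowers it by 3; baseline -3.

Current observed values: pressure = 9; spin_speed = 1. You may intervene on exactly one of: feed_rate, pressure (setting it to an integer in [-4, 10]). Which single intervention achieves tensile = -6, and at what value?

set feed_rate = 10

Intervening on feed_rate: with other inputs at their observed values, tensile = -feed_rate + 4. Solving for -6 gives feed_rate = 10, within [-4, 10].
Intervening on pressure: tensile = 5*pressure - 10. Reaching -6 requires pressure = 4/5, not an integer.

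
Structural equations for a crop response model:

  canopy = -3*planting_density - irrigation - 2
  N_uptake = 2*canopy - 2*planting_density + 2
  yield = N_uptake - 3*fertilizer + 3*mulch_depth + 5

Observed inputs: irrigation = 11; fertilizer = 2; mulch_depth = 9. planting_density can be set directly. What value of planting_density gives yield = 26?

planting_density = -3

Substituting into the canopy equation gives canopy = -3*planting_density - 13.
This gives N_uptake = -8*planting_density - 24.
yield becomes -8*planting_density + 2.
Solve -8*planting_density + 2 = 26: planting_density = (26 - 2) / -8 = -3.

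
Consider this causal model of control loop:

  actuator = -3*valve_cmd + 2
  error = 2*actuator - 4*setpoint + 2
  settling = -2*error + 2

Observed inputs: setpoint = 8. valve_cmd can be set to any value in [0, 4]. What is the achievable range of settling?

Substituting into the error equation gives error = -6*valve_cmd - 26.
Substituting into the settling equation gives settling = 12*valve_cmd + 54.
Linear in valve_cmd, so extremes are at the endpoints: valve_cmd = 0 gives settling = 54; valve_cmd = 4 gives settling = 102.

54 to 102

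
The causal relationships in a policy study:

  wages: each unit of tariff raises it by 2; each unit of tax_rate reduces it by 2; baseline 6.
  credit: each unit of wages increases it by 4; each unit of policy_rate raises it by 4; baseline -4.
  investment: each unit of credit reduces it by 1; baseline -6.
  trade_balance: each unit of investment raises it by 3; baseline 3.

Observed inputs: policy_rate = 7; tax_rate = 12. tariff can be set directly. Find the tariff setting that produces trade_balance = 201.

Substituting into the wages equation gives wages = 2*tariff - 18.
credit becomes 8*tariff - 48.
investment becomes -8*tariff + 42.
This gives trade_balance = -24*tariff + 129.
Solve -24*tariff + 129 = 201: tariff = (201 - 129) / -24 = -3.

tariff = -3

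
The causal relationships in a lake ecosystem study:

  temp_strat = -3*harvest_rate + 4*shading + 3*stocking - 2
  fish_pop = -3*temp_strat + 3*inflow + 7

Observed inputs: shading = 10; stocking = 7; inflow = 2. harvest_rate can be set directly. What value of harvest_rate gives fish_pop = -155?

Substituting into the temp_strat equation gives temp_strat = -3*harvest_rate + 59.
Substituting into the fish_pop equation gives fish_pop = 9*harvest_rate - 164.
Solve 9*harvest_rate - 164 = -155: harvest_rate = (-155 + 164) / 9 = 1.

harvest_rate = 1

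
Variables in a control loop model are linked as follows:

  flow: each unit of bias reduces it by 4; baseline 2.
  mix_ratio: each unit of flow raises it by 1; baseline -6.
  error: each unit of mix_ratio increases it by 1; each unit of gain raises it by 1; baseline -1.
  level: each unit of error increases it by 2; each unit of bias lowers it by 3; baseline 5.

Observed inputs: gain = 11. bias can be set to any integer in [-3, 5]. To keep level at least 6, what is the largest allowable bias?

bias = 1

Substituting into the mix_ratio equation gives mix_ratio = -4*bias - 4.
So error = -4*bias + 6.
Substituting into the level equation gives level = -11*bias + 17.
Require -11*bias + 17 ≥ 6, so bias ≤ 1.
The largest integer in [-3, 5] satisfying this is 1.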